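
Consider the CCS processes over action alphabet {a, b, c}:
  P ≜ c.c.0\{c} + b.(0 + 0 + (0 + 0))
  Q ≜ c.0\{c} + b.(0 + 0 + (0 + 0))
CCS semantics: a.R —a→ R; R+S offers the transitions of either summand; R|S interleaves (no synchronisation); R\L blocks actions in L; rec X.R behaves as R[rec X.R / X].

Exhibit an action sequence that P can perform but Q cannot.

cc

LTS(P): 4 reachable states
  u0 = c.c.0\{c} + b.(0 + 0 + (0 + 0)) :: --b--▸ u1, --c--▸ u2
  u1 = 0 + 0 + (0 + 0) :: ∅
  u2 = c.0\{c} :: --c--▸ u3
  u3 = 0\{c} :: ∅
LTS(Q): 3 reachable states
  v0 = c.0\{c} + b.(0 + 0 + (0 + 0)) :: --b--▸ v1, --c--▸ v2
  v1 = 0 + 0 + (0 + 0) :: ∅
  v2 = 0\{c} :: ∅
Trace ⟨cc⟩ through P, begin at {u0}:
  after c @ step 1: {u2}
  after c @ step 2: {u3}
  P completes σ.
Trace ⟨cc⟩ through Q, begin at {v0}:
  after c @ step 1: {v2}
  after c @ step 2: ∅  — Q cannot continue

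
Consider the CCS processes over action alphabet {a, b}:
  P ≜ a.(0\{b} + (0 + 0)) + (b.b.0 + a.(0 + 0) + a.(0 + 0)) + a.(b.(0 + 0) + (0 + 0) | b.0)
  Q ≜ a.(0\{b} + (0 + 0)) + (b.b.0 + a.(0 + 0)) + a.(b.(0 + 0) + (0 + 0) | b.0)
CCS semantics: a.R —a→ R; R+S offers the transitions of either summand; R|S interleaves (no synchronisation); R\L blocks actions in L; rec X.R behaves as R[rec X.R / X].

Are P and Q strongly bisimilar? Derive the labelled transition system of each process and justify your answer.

bisimilar

P's transition system — 7 states:
  m0 = a.(0\{b} + (0 + 0)) + (b.b.0 + a.(0 + 0) + a.(0 + 0)) + a.(b.(0 + 0) + (0 + 0) | b.0) → =a=> m1, =a=> m2, =a=> m3, =b=> m4
  m1 = 0 + 0 → (no moves)
  m2 = 0\{b} + (0 + 0) → (no moves)
  m3 = b.(0 + 0) + (0 + 0) | b.0 → =b=> m1, =b=> m5
  m4 = b.0 → =b=> m6
  m5 = (0 + 0) | 0 → (no moves)
  m6 = 0 → (no moves)
Q's transition system — 7 states:
  n0 = a.(0\{b} + (0 + 0)) + (b.b.0 + a.(0 + 0)) + a.(b.(0 + 0) + (0 + 0) | b.0) → =a=> n1, =a=> n2, =a=> n3, =b=> n4
  n1 = 0 + 0 → (no moves)
  n2 = 0\{b} + (0 + 0) → (no moves)
  n3 = b.(0 + 0) + (0 + 0) | b.0 → =b=> n1, =b=> n5
  n4 = b.0 → =b=> n6
  n5 = (0 + 0) | 0 → (no moves)
  n6 = 0 → (no moves)
Partition-refinement fixed point:
  B0 = {m0, n0}
  B1 = {m1, m2, m5, m6, n1, n2, n5, n6}
  B2 = {m3, m4, n3, n4}
m0 ∈ B0, n0 ∈ B0 → same block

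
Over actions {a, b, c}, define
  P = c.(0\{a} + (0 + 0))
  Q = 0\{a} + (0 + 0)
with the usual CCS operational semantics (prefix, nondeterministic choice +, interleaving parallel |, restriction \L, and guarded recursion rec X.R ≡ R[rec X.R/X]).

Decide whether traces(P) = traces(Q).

NO — witness ⟨c⟩

P's transition system — 2 states:
  m0 = c.(0\{a} + (0 + 0)) :: =c=> m1
  m1 = 0\{a} + (0 + 0) :: ∅
Q's transition system — 1 states:
  n0 = 0\{a} + (0 + 0) :: ∅
Trace ⟨c⟩ through P, begin at {m0}:
  [1] c ⇒ {m1}
  — P admits the full trace.
Trace ⟨c⟩ through Q, begin at {n0}:
  [1] c ⇒ no successor for Q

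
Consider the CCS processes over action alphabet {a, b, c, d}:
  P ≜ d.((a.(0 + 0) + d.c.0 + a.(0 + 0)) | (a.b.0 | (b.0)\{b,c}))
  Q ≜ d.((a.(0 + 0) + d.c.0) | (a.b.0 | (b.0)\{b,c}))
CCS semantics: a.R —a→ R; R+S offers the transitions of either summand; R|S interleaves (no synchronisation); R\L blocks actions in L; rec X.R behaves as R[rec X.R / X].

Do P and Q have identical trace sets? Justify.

LTS(P): 13 reachable states
  u0 = d.((a.(0 + 0) + d.c.0 + a.(0 + 0)) | (a.b.0 | (b.0)\{b,c})) | -d-> u1
  u1 = (a.(0 + 0) + d.c.0 + a.(0 + 0)) | (a.b.0 | (b.0)\{b,c}) | -a-> u2, -a-> u3, -d-> u4
  u2 = (0 + 0) | (a.b.0 | (b.0)\{b,c}) | -a-> u5
  u3 = (a.(0 + 0) + d.c.0 + a.(0 + 0)) | (b.0 | (b.0)\{b,c}) | -a-> u5, -b-> u6, -d-> u7
  u4 = c.0 | (a.b.0 | (b.0)\{b,c}) | -a-> u7, -c-> u8
  u5 = (0 + 0) | (b.0 | (b.0)\{b,c}) | -b-> u9
  u6 = (a.(0 + 0) + d.c.0 + a.(0 + 0)) | (0 | (b.0)\{b,c}) | -a-> u9, -d-> u10
  u7 = c.0 | (b.0 | (b.0)\{b,c}) | -b-> u10, -c-> u11
  u8 = 0 | (a.b.0 | (b.0)\{b,c}) | -a-> u11
  u9 = (0 + 0) | (0 | (b.0)\{b,c}) | (no moves)
  u10 = c.0 | (0 | (b.0)\{b,c}) | -c-> u12
  u11 = 0 | (b.0 | (b.0)\{b,c}) | -b-> u12
  u12 = 0 | (0 | (b.0)\{b,c}) | (no moves)
LTS(Q): 13 reachable states
  v0 = d.((a.(0 + 0) + d.c.0) | (a.b.0 | (b.0)\{b,c})) | -d-> v1
  v1 = (a.(0 + 0) + d.c.0) | (a.b.0 | (b.0)\{b,c}) | -a-> v2, -a-> v3, -d-> v4
  v2 = (0 + 0) | (a.b.0 | (b.0)\{b,c}) | -a-> v5
  v3 = (a.(0 + 0) + d.c.0) | (b.0 | (b.0)\{b,c}) | -a-> v5, -b-> v6, -d-> v7
  v4 = c.0 | (a.b.0 | (b.0)\{b,c}) | -a-> v7, -c-> v8
  v5 = (0 + 0) | (b.0 | (b.0)\{b,c}) | -b-> v9
  v6 = (a.(0 + 0) + d.c.0) | (0 | (b.0)\{b,c}) | -a-> v9, -d-> v10
  v7 = c.0 | (b.0 | (b.0)\{b,c}) | -b-> v10, -c-> v11
  v8 = 0 | (a.b.0 | (b.0)\{b,c}) | -a-> v11
  v9 = (0 + 0) | (0 | (b.0)\{b,c}) | (no moves)
  v10 = c.0 | (0 | (b.0)\{b,c}) | -c-> v12
  v11 = 0 | (b.0 | (b.0)\{b,c}) | -b-> v12
  v12 = 0 | (0 | (b.0)\{b,c}) | (no moves)
Partition-refinement fixed point:
  B0 = {u0, v0}
  B1 = {u1, v1}
  B2 = {u2, u8, v2, v8}
  B3 = {u11, u5, v11, v5}
  B4 = {u12, u9, v12, v9}
  B5 = {u4, v4}
  B6 = {u7, v7}
  B7 = {u10, v10}
  B8 = {u3, v3}
  B9 = {u6, v6}
u0 ∈ B0, v0 ∈ B0 → same block
Bisimilar ⇒ trace-equivalent.

traces(P) = traces(Q)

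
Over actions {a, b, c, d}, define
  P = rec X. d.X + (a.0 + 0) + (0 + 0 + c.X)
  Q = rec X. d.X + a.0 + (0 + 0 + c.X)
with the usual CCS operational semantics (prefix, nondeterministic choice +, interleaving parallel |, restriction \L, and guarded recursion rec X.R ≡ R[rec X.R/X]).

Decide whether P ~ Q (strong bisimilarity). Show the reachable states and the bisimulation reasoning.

P's transition system — 2 states:
  p0 = rec X. d.X + (a.0 + 0) + (0 + 0 + c.X) | =a=> p1, =c=> p0, =d=> p0
  p1 = 0 | (no moves)
Q's transition system — 2 states:
  q0 = rec X. d.X + a.0 + (0 + 0 + c.X) | =a=> q1, =c=> q0, =d=> q0
  q1 = 0 | (no moves)
Partition-refinement fixed point:
  B0 = {p0, q0}
  B1 = {p1, q1}
p0 ∈ B0, q0 ∈ B0 → same block

YES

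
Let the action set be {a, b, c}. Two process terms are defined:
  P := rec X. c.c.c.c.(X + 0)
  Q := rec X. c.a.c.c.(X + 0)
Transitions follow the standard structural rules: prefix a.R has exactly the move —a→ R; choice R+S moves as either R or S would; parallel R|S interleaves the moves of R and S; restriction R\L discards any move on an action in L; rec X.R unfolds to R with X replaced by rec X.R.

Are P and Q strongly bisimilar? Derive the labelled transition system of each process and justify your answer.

Reachable graph of P (5 states):
  s0 = rec X. c.c.c.c.(X + 0) :: -c-> s1
  s1 = c.c.c.((rec X. c.c.c.c.(X + 0)) + 0) :: -c-> s2
  s2 = c.c.((rec X. c.c.c.c.(X + 0)) + 0) :: -c-> s3
  s3 = c.((rec X. c.c.c.c.(X + 0)) + 0) :: -c-> s4
  s4 = (rec X. c.c.c.c.(X + 0)) + 0 :: -c-> s1
Reachable graph of Q (5 states):
  t0 = rec X. c.a.c.c.(X + 0) :: -c-> t1
  t1 = a.c.c.((rec X. c.a.c.c.(X + 0)) + 0) :: -a-> t2
  t2 = c.c.((rec X. c.a.c.c.(X + 0)) + 0) :: -c-> t3
  t3 = c.((rec X. c.a.c.c.(X + 0)) + 0) :: -c-> t4
  t4 = (rec X. c.a.c.c.(X + 0)) + 0 :: -c-> t1
Coarsest stable partition (strong bisimilarity classes):
  B0 = {s0, s1, s2, s3, s4}
  B1 = {t0, t4}
  B2 = {t1}
  B3 = {t2}
  B4 = {t3}
s0 ∈ B0, t0 ∈ B1 → different blocks

P ≁ Q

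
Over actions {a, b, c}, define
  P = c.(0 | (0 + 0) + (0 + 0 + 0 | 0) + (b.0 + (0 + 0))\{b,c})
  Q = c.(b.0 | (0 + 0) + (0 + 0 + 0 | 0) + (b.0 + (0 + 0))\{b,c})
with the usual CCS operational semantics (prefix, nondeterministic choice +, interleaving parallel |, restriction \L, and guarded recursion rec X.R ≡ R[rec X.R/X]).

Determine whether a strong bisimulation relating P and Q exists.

not bisimilar

LTS(P): 2 reachable states
  s0 = c.(0 | (0 + 0) + (0 + 0 + 0 | 0) + (b.0 + (0 + 0))\{b,c}) ⊢ =c=> s1
  s1 = 0 | (0 + 0) + (0 + 0 + 0 | 0) + (b.0 + (0 + 0))\{b,c} ⊢ deadlocked
LTS(Q): 3 reachable states
  t0 = c.(b.0 | (0 + 0) + (0 + 0 + 0 | 0) + (b.0 + (0 + 0))\{b,c}) ⊢ =c=> t1
  t1 = b.0 | (0 + 0) + (0 + 0 + 0 | 0) + (b.0 + (0 + 0))\{b,c} ⊢ =b=> t2
  t2 = 0 | (0 + 0) ⊢ deadlocked
Coarsest stable partition (strong bisimilarity classes):
  B0 = {s0}
  B1 = {s1, t2}
  B2 = {t0}
  B3 = {t1}
s0 ∈ B0, t0 ∈ B2 → different blocks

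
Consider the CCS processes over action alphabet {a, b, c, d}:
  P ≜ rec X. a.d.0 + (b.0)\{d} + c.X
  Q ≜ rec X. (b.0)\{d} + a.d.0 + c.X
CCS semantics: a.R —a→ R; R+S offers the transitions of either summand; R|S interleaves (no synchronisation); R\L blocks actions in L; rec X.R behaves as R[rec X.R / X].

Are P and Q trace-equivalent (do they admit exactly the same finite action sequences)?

Reachable graph of P (4 states):
  s0 = rec X. a.d.0 + (b.0)\{d} + c.X → --a--▸ s1, --b--▸ s2, --c--▸ s0
  s1 = d.0 → --d--▸ s3
  s2 = 0\{d} → (no moves)
  s3 = 0 → (no moves)
Reachable graph of Q (4 states):
  t0 = rec X. (b.0)\{d} + a.d.0 + c.X → --a--▸ t1, --b--▸ t2, --c--▸ t0
  t1 = d.0 → --d--▸ t3
  t2 = 0\{d} → (no moves)
  t3 = 0 → (no moves)
Bisimilarity quotient blocks:
  B0 = {s0, t0}
  B1 = {s2, s3, t2, t3}
  B2 = {s1, t1}
s0 ∈ B0, t0 ∈ B0 → same block
Bisimilar ⇒ trace-equivalent.

trace-equivalent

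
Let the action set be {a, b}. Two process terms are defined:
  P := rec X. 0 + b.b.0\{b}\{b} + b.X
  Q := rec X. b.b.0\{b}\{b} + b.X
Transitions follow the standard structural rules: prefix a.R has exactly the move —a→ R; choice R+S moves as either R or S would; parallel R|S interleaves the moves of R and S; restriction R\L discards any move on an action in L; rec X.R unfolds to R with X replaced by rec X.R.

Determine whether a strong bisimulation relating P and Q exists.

LTS(P): 3 reachable states
  m0 = rec X. 0 + b.b.0\{b}\{b} + b.X ⊢ =b=> m0, =b=> m1
  m1 = b.0\{b}\{b} ⊢ =b=> m2
  m2 = 0\{b}\{b} ⊢ (no moves)
LTS(Q): 3 reachable states
  n0 = rec X. b.b.0\{b}\{b} + b.X ⊢ =b=> n0, =b=> n1
  n1 = b.0\{b}\{b} ⊢ =b=> n2
  n2 = 0\{b}\{b} ⊢ (no moves)
Partition-refinement fixed point:
  B0 = {m0, n0}
  B1 = {m1, n1}
  B2 = {m2, n2}
m0 ∈ B0, n0 ∈ B0 → same block

YES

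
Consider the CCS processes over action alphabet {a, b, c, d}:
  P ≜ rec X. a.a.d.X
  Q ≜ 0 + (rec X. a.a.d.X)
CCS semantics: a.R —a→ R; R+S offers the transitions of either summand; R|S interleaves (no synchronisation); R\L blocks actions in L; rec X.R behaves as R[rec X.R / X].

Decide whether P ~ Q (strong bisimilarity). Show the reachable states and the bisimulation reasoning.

P ~ Q

Reachable graph of P (3 states):
  p0 = rec X. a.a.d.X has moves ··a··> p1
  p1 = a.d.(rec X. a.a.d.X) has moves ··a··> p2
  p2 = d.(rec X. a.a.d.X) has moves ··d··> p0
Reachable graph of Q (4 states):
  q0 = 0 + (rec X. a.a.d.X) has moves ··a··> q1
  q1 = a.d.(rec X. a.a.d.X) has moves ··a··> q2
  q2 = d.(rec X. a.a.d.X) has moves ··d··> q3
  q3 = rec X. a.a.d.X has moves ··a··> q1
Coarsest stable partition (strong bisimilarity classes):
  B0 = {p0, q0, q3}
  B1 = {p1, q1}
  B2 = {p2, q2}
p0 ∈ B0, q0 ∈ B0 → same block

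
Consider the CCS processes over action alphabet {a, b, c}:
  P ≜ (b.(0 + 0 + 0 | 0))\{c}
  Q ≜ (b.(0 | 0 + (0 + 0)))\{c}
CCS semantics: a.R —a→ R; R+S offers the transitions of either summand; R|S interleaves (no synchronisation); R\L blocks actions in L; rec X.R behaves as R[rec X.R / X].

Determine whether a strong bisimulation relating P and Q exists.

P ~ Q

LTS(P): 2 reachable states
  s0 = (b.(0 + 0 + 0 | 0))\{c} :: —b→ s1
  s1 = (0 + 0 + 0 | 0)\{c} :: (no moves)
LTS(Q): 2 reachable states
  t0 = (b.(0 | 0 + (0 + 0)))\{c} :: —b→ t1
  t1 = (0 | 0 + (0 + 0))\{c} :: (no moves)
Partition-refinement fixed point:
  B0 = {s0, t0}
  B1 = {s1, t1}
s0 ∈ B0, t0 ∈ B0 → same block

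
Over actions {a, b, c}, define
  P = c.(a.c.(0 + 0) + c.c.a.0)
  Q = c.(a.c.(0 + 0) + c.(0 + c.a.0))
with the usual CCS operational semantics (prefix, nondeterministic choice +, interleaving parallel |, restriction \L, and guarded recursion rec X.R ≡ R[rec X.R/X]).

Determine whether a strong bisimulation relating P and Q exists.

bisimilar

Reachable graph of P (7 states):
  p0 = c.(a.c.(0 + 0) + c.c.a.0) has moves --c--▸ p1
  p1 = a.c.(0 + 0) + c.c.a.0 has moves --a--▸ p2, --c--▸ p3
  p2 = c.(0 + 0) has moves --c--▸ p4
  p3 = c.a.0 has moves --c--▸ p5
  p4 = 0 + 0 has moves ·
  p5 = a.0 has moves --a--▸ p6
  p6 = 0 has moves ·
Reachable graph of Q (7 states):
  q0 = c.(a.c.(0 + 0) + c.(0 + c.a.0)) has moves --c--▸ q1
  q1 = a.c.(0 + 0) + c.(0 + c.a.0) has moves --a--▸ q2, --c--▸ q3
  q2 = c.(0 + 0) has moves --c--▸ q4
  q3 = 0 + c.a.0 has moves --c--▸ q5
  q4 = 0 + 0 has moves ·
  q5 = a.0 has moves --a--▸ q6
  q6 = 0 has moves ·
Bisimilarity quotient blocks:
  B0 = {p0, q0}
  B1 = {p1, q1}
  B2 = {p2, q2}
  B3 = {p4, p6, q4, q6}
  B4 = {p3, q3}
  B5 = {p5, q5}
p0 ∈ B0, q0 ∈ B0 → same block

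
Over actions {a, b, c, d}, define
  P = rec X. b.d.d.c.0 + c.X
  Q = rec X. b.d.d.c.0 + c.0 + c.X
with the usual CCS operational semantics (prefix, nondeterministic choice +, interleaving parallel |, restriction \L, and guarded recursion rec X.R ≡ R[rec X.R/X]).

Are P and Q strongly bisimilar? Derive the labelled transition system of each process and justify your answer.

NO

P's transition system — 5 states:
  s0 = rec X. b.d.d.c.0 + c.X :: -b-> s1, -c-> s0
  s1 = d.d.c.0 :: -d-> s2
  s2 = d.c.0 :: -d-> s3
  s3 = c.0 :: -c-> s4
  s4 = 0 :: stopped
Q's transition system — 5 states:
  t0 = rec X. b.d.d.c.0 + c.0 + c.X :: -b-> t1, -c-> t0, -c-> t2
  t1 = d.d.c.0 :: -d-> t3
  t2 = 0 :: stopped
  t3 = d.c.0 :: -d-> t4
  t4 = c.0 :: -c-> t2
Coarsest stable partition (strong bisimilarity classes):
  B0 = {s0}
  B1 = {s1, t1}
  B2 = {s2, t3}
  B3 = {s3, t4}
  B4 = {s4, t2}
  B5 = {t0}
s0 ∈ B0, t0 ∈ B5 → different blocks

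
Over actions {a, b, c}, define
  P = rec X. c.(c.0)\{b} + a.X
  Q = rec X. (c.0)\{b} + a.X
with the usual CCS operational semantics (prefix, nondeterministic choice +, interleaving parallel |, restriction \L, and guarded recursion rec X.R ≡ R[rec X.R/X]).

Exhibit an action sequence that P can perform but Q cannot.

cc

Reachable graph of P (3 states):
  p0 = rec X. c.(c.0)\{b} + a.X :: ··a··> p0, ··c··> p1
  p1 = (c.0)\{b} :: ··c··> p2
  p2 = 0\{b} :: ·
Reachable graph of Q (2 states):
  q0 = rec X. (c.0)\{b} + a.X :: ··a··> q0, ··c··> q1
  q1 = 0\{b} :: ·
Run σ = ⟨cc⟩ on P: start {p0}
  after c @ step 1: {p1}
  after c @ step 2: {p2}
  P completes σ.
Run σ = ⟨cc⟩ on Q: start {q0}
  after c @ step 1: {q1}
  after c @ step 2: ∅ (Q stuck)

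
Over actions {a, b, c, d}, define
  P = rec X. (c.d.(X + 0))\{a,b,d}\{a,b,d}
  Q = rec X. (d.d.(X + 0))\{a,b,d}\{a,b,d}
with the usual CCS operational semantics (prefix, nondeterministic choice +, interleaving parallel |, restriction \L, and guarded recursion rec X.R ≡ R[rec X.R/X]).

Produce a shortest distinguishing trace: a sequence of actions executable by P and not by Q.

c

P's transition system — 2 states:
  p0 = rec X. (c.d.(X + 0))\{a,b,d}\{a,b,d} ⊢ =c=> p1
  p1 = (d.((rec X. (c.d.(X + 0))\{a,b,d}\{a,b,d}) + 0))\{a,b,d}\{a,b,d} ⊢ stopped
Q's transition system — 1 states:
  q0 = rec X. (d.d.(X + 0))\{a,b,d}\{a,b,d} ⊢ stopped
Trace ⟨c⟩ through P, begin at {p0}:
  step 1 (c): {p1}
  P completes σ.
Trace ⟨c⟩ through Q, begin at {q0}:
  step 1 (c): ∅ (Q stuck)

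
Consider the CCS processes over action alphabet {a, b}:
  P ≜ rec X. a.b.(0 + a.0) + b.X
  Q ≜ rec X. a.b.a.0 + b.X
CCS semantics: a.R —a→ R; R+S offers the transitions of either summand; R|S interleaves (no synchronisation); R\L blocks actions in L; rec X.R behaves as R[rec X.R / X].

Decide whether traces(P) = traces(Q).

YES

P's transition system — 4 states:
  m0 = rec X. a.b.(0 + a.0) + b.X :: =a=> m1, =b=> m0
  m1 = b.(0 + a.0) :: =b=> m2
  m2 = 0 + a.0 :: =a=> m3
  m3 = 0 :: stopped
Q's transition system — 4 states:
  n0 = rec X. a.b.a.0 + b.X :: =a=> n1, =b=> n0
  n1 = b.a.0 :: =b=> n2
  n2 = a.0 :: =a=> n3
  n3 = 0 :: stopped
Bisimilarity quotient blocks:
  B0 = {m0, n0}
  B1 = {m1, n1}
  B2 = {m2, n2}
  B3 = {m3, n3}
m0 ∈ B0, n0 ∈ B0 → same block
Bisimilar ⇒ trace-equivalent.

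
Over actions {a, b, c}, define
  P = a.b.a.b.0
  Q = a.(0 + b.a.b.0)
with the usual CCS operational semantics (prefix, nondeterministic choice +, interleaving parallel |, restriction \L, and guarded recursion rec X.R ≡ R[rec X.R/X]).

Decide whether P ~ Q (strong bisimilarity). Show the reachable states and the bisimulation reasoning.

P's transition system — 5 states:
  u0 = a.b.a.b.0 | =a=> u1
  u1 = b.a.b.0 | =b=> u2
  u2 = a.b.0 | =a=> u3
  u3 = b.0 | =b=> u4
  u4 = 0 | ·
Q's transition system — 5 states:
  v0 = a.(0 + b.a.b.0) | =a=> v1
  v1 = 0 + b.a.b.0 | =b=> v2
  v2 = a.b.0 | =a=> v3
  v3 = b.0 | =b=> v4
  v4 = 0 | ·
Partition-refinement fixed point:
  B0 = {u0, v0}
  B1 = {u1, v1}
  B2 = {u2, v2}
  B3 = {u3, v3}
  B4 = {u4, v4}
u0 ∈ B0, v0 ∈ B0 → same block

P ~ Q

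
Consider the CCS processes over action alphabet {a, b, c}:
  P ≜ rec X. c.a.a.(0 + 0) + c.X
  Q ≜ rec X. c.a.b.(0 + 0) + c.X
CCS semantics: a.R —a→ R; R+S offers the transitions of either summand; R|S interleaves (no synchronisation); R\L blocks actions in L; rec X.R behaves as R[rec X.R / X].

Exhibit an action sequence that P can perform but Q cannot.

caa

P's transition system — 4 states:
  p0 = rec X. c.a.a.(0 + 0) + c.X → —c→ p0, —c→ p1
  p1 = a.a.(0 + 0) → —a→ p2
  p2 = a.(0 + 0) → —a→ p3
  p3 = 0 + 0 → ·
Q's transition system — 4 states:
  q0 = rec X. c.a.b.(0 + 0) + c.X → —c→ q0, —c→ q1
  q1 = a.b.(0 + 0) → —a→ q2
  q2 = b.(0 + 0) → —b→ q3
  q3 = 0 + 0 → ·
Executing caa from P (initial set {p0}):
  step 1 (c): {p0, p1}
  step 2 (a): {p2}
  step 3 (a): {p3}
  P completes σ.
Executing caa from Q (initial set {q0}):
  step 1 (c): {q0, q1}
  step 2 (a): {q2}
  step 3 (a): ∅  — Q cannot continue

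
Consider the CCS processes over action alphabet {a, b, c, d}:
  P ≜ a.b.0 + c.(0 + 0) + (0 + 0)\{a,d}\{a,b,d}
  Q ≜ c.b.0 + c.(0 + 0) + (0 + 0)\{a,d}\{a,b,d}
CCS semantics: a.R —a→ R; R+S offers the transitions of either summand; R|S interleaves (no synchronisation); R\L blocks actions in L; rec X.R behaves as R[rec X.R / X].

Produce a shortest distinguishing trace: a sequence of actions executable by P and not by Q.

LTS(P): 4 reachable states
  u0 = a.b.0 + c.(0 + 0) + (0 + 0)\{a,d}\{a,b,d} :: =a=> u1, =c=> u2
  u1 = b.0 :: =b=> u3
  u2 = 0 + 0 :: stopped
  u3 = 0 :: stopped
LTS(Q): 4 reachable states
  v0 = c.b.0 + c.(0 + 0) + (0 + 0)\{a,d}\{a,b,d} :: =c=> v1, =c=> v2
  v1 = 0 + 0 :: stopped
  v2 = b.0 :: =b=> v3
  v3 = 0 :: stopped
Run σ = ⟨a⟩ on P: start {u0}
  after a @ step 1: {u1}
  ✓ P
Run σ = ⟨a⟩ on Q: start {v0}
  after a @ step 1: ∅ (Q stuck)

a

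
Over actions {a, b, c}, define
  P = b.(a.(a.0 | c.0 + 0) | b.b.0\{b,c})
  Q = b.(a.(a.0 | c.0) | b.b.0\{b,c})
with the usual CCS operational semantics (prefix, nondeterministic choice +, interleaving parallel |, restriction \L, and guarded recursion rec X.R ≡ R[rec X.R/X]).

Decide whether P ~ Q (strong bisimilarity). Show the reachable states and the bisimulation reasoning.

YES

P's transition system — 16 states:
  m0 = b.(a.(a.0 | c.0 + 0) | b.b.0\{b,c}) | ··b··> m1
  m1 = a.(a.0 | c.0 + 0) | b.b.0\{b,c} | ··a··> m2, ··b··> m3
  m2 = (a.0 | c.0 + 0) | b.b.0\{b,c} | ··a··> m4, ··b··> m5, ··c··> m6
  m3 = a.(a.0 | c.0 + 0) | b.0\{b,c} | ··a··> m5, ··b··> m7
  m4 = 0 | c.0 | b.b.0\{b,c} | ··b··> m8, ··c··> m9
  m5 = (a.0 | c.0 + 0) | b.0\{b,c} | ··a··> m8, ··b··> m10, ··c··> m11
  m6 = a.0 | 0 | b.b.0\{b,c} | ··a··> m9, ··b··> m11
  m7 = a.(a.0 | c.0 + 0) | 0\{b,c} | ··a··> m10
  m8 = 0 | c.0 | b.0\{b,c} | ··b··> m12, ··c··> m13
  m9 = 0 | 0 | b.b.0\{b,c} | ··b··> m13
  m10 = (a.0 | c.0 + 0) | 0\{b,c} | ··a··> m12, ··c··> m14
  m11 = a.0 | 0 | b.0\{b,c} | ··a··> m13, ··b··> m14
  m12 = 0 | c.0 | 0\{b,c} | ··c··> m15
  m13 = 0 | 0 | b.0\{b,c} | ··b··> m15
  m14 = a.0 | 0 | 0\{b,c} | ··a··> m15
  m15 = 0 | 0 | 0\{b,c} | ·
Q's transition system — 16 states:
  n0 = b.(a.(a.0 | c.0) | b.b.0\{b,c}) | ··b··> n1
  n1 = a.(a.0 | c.0) | b.b.0\{b,c} | ··a··> n2, ··b··> n3
  n2 = a.0 | c.0 | b.b.0\{b,c} | ··a··> n4, ··b··> n5, ··c··> n6
  n3 = a.(a.0 | c.0) | b.0\{b,c} | ··a··> n5, ··b··> n7
  n4 = 0 | c.0 | b.b.0\{b,c} | ··b··> n8, ··c··> n9
  n5 = a.0 | c.0 | b.0\{b,c} | ··a··> n8, ··b··> n10, ··c··> n11
  n6 = a.0 | 0 | b.b.0\{b,c} | ··a··> n9, ··b··> n11
  n7 = a.(a.0 | c.0) | 0\{b,c} | ··a··> n10
  n8 = 0 | c.0 | b.0\{b,c} | ··b··> n12, ··c··> n13
  n9 = 0 | 0 | b.b.0\{b,c} | ··b··> n13
  n10 = a.0 | c.0 | 0\{b,c} | ··a··> n12, ··c··> n14
  n11 = a.0 | 0 | b.0\{b,c} | ··a··> n13, ··b··> n14
  n12 = 0 | c.0 | 0\{b,c} | ··c··> n15
  n13 = 0 | 0 | b.0\{b,c} | ··b··> n15
  n14 = a.0 | 0 | 0\{b,c} | ··a··> n15
  n15 = 0 | 0 | 0\{b,c} | ·
Partition-refinement fixed point:
  B0 = {m0, n0}
  B1 = {m1, n1}
  B2 = {m3, n3}
  B3 = {m5, n5}
  B4 = {m10, n10}
  B5 = {m12, n12}
  B6 = {m15, n15}
  B7 = {m14, n14}
  B8 = {m8, n8}
  B9 = {m13, n13}
  B10 = {m11, n11}
  B11 = {m7, n7}
  B12 = {m2, n2}
  B13 = {m4, n4}
  B14 = {m9, n9}
  B15 = {m6, n6}
m0 ∈ B0, n0 ∈ B0 → same block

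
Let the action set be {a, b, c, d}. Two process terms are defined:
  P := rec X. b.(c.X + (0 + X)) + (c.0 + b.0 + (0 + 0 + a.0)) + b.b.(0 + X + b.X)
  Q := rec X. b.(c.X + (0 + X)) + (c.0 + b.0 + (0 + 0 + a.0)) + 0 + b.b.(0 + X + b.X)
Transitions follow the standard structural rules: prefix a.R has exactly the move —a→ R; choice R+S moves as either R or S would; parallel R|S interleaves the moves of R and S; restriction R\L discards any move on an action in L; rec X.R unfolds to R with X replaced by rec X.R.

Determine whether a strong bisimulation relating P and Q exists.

YES

Reachable graph of P (5 states):
  p0 = rec X. b.(c.X + (0 + X)) + (c.0 + b.0 + (0 + 0 + a.0)) + b.b.(0 + X + b.X) → ··a··> p1, ··b··> p1, ··b··> p2, ··b··> p3, ··c··> p1
  p1 = 0 → ·
  p2 = b.(0 + (rec X. b.(c.X + (0 + X)) + (c.0 + b.0 + (0 + 0 + a.0)) + b.b.(0 + X + b.X)) + b.(rec X. b.(c.X + (0 + X)) + (c.0 + b.0 + (0 + 0 + a.0)) + b.b.(0 + X + b.X))) → ··b··> p4
  p3 = c.(rec X. b.(c.X + (0 + X)) + (c.0 + b.0 + (0 + 0 + a.0)) + b.b.(0 + X + b.X)) + (0 + (rec X. b.(c.X + (0 + X)) + (c.0 + b.0 + (0 + 0 + a.0)) + b.b.(0 + X + b.X))) → ··a··> p1, ··b··> p1, ··b··> p2, ··b··> p3, ··c··> p0, ··c··> p1
  p4 = 0 + (rec X. b.(c.X + (0 + X)) + (c.0 + b.0 + (0 + 0 + a.0)) + b.b.(0 + X + b.X)) + b.(rec X. b.(c.X + (0 + X)) + (c.0 + b.0 + (0 + 0 + a.0)) + b.b.(0 + X + b.X)) → ··a··> p1, ··b··> p0, ··b··> p1, ··b··> p2, ··b··> p3, ··c··> p1
Reachable graph of Q (5 states):
  q0 = rec X. b.(c.X + (0 + X)) + (c.0 + b.0 + (0 + 0 + a.0)) + 0 + b.b.(0 + X + b.X) → ··a··> q1, ··b··> q1, ··b··> q2, ··b··> q3, ··c··> q1
  q1 = 0 → ·
  q2 = b.(0 + (rec X. b.(c.X + (0 + X)) + (c.0 + b.0 + (0 + 0 + a.0)) + 0 + b.b.(0 + X + b.X)) + b.(rec X. b.(c.X + (0 + X)) + (c.0 + b.0 + (0 + 0 + a.0)) + 0 + b.b.(0 + X + b.X))) → ··b··> q4
  q3 = c.(rec X. b.(c.X + (0 + X)) + (c.0 + b.0 + (0 + 0 + a.0)) + 0 + b.b.(0 + X + b.X)) + (0 + (rec X. b.(c.X + (0 + X)) + (c.0 + b.0 + (0 + 0 + a.0)) + 0 + b.b.(0 + X + b.X))) → ··a··> q1, ··b··> q1, ··b··> q2, ··b··> q3, ··c··> q0, ··c··> q1
  q4 = 0 + (rec X. b.(c.X + (0 + X)) + (c.0 + b.0 + (0 + 0 + a.0)) + 0 + b.b.(0 + X + b.X)) + b.(rec X. b.(c.X + (0 + X)) + (c.0 + b.0 + (0 + 0 + a.0)) + 0 + b.b.(0 + X + b.X)) → ··a··> q1, ··b··> q0, ··b··> q1, ··b··> q2, ··b··> q3, ··c··> q1
Coarsest stable partition (strong bisimilarity classes):
  B0 = {p0, q0}
  B1 = {p2, q2}
  B2 = {p4, q4}
  B3 = {p1, q1}
  B4 = {p3, q3}
p0 ∈ B0, q0 ∈ B0 → same block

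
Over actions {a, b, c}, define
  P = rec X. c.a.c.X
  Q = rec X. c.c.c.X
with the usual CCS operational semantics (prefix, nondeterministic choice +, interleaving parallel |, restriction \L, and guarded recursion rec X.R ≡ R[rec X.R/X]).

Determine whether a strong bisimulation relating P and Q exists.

LTS(P): 3 reachable states
  s0 = rec X. c.a.c.X :: ··c··> s1
  s1 = a.c.(rec X. c.a.c.X) :: ··a··> s2
  s2 = c.(rec X. c.a.c.X) :: ··c··> s0
LTS(Q): 3 reachable states
  t0 = rec X. c.c.c.X :: ··c··> t1
  t1 = c.c.(rec X. c.c.c.X) :: ··c··> t2
  t2 = c.(rec X. c.c.c.X) :: ··c··> t0
Bisimilarity quotient blocks:
  B0 = {s0}
  B1 = {s1}
  B2 = {s2}
  B3 = {t0, t1, t2}
s0 ∈ B0, t0 ∈ B3 → different blocks

NO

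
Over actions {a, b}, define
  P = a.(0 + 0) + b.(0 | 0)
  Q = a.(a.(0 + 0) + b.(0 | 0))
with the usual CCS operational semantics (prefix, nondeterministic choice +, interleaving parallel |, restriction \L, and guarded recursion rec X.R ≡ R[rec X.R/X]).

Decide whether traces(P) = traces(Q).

P's transition system — 3 states:
  m0 = a.(0 + 0) + b.(0 | 0) has moves —a→ m1, —b→ m2
  m1 = 0 + 0 has moves stopped
  m2 = 0 | 0 has moves stopped
Q's transition system — 4 states:
  n0 = a.(a.(0 + 0) + b.(0 | 0)) has moves —a→ n1
  n1 = a.(0 + 0) + b.(0 | 0) has moves —a→ n2, —b→ n3
  n2 = 0 + 0 has moves stopped
  n3 = 0 | 0 has moves stopped
Run σ = ⟨b⟩ on P: start {m0}
  [1] b ⇒ {m2}
  P completes σ.
Run σ = ⟨b⟩ on Q: start {n0}
  [1] b ⇒ ∅ (Q stuck)

traces(P) ≠ traces(Q) — witness ⟨b⟩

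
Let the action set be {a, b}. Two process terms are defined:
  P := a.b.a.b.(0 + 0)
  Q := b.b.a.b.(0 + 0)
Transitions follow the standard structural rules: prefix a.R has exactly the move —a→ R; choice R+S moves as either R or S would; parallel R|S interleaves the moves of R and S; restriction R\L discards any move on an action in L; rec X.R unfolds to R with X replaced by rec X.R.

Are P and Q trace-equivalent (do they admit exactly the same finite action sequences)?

P's transition system — 5 states:
  s0 = a.b.a.b.(0 + 0) | =a=> s1
  s1 = b.a.b.(0 + 0) | =b=> s2
  s2 = a.b.(0 + 0) | =a=> s3
  s3 = b.(0 + 0) | =b=> s4
  s4 = 0 + 0 | ·
Q's transition system — 5 states:
  t0 = b.b.a.b.(0 + 0) | =b=> t1
  t1 = b.a.b.(0 + 0) | =b=> t2
  t2 = a.b.(0 + 0) | =a=> t3
  t3 = b.(0 + 0) | =b=> t4
  t4 = 0 + 0 | ·
Run σ = ⟨a⟩ on P: start {s0}
  [1] a ⇒ {s1}
  — P admits the full trace.
Run σ = ⟨a⟩ on Q: start {t0}
  [1] a ⇒ ∅  — Q cannot continue

NO — witness ⟨a⟩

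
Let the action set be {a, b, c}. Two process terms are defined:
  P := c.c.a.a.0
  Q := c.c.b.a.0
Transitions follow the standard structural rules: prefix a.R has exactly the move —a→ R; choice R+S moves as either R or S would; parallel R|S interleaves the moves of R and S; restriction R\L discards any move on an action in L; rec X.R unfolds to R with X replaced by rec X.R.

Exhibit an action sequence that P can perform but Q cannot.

Reachable graph of P (5 states):
  s0 = c.c.a.a.0 → —c→ s1
  s1 = c.a.a.0 → —c→ s2
  s2 = a.a.0 → —a→ s3
  s3 = a.0 → —a→ s4
  s4 = 0 → deadlocked
Reachable graph of Q (5 states):
  t0 = c.c.b.a.0 → —c→ t1
  t1 = c.b.a.0 → —c→ t2
  t2 = b.a.0 → —b→ t3
  t3 = a.0 → —a→ t4
  t4 = 0 → deadlocked
Trace ⟨cca⟩ through P, begin at {s0}:
  after c @ step 1: {s1}
  after c @ step 2: {s2}
  after a @ step 3: {s3}
  P completes σ.
Trace ⟨cca⟩ through Q, begin at {t0}:
  after c @ step 1: {t1}
  after c @ step 2: {t2}
  after a @ step 3: ∅  — Q cannot continue

cca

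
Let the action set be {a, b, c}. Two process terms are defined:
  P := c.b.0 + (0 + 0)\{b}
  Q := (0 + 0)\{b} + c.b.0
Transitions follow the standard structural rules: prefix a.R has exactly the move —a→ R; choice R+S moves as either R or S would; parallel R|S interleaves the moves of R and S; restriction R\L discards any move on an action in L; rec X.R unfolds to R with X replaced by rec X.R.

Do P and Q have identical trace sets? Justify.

trace-equivalent

LTS(P): 3 reachable states
  s0 = c.b.0 + (0 + 0)\{b} has moves -c-> s1
  s1 = b.0 has moves -b-> s2
  s2 = 0 has moves deadlocked
LTS(Q): 3 reachable states
  t0 = (0 + 0)\{b} + c.b.0 has moves -c-> t1
  t1 = b.0 has moves -b-> t2
  t2 = 0 has moves deadlocked
Partition-refinement fixed point:
  B0 = {s0, t0}
  B1 = {s1, t1}
  B2 = {s2, t2}
s0 ∈ B0, t0 ∈ B0 → same block
Bisimilar ⇒ trace-equivalent.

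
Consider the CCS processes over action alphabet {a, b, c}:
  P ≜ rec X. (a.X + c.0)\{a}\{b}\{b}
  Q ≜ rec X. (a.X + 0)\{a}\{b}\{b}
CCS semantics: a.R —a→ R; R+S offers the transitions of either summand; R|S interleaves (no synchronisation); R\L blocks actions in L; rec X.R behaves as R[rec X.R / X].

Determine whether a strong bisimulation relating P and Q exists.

P's transition system — 2 states:
  p0 = rec X. (a.X + c.0)\{a}\{b}\{b} ⊢ --c--▸ p1
  p1 = 0\{a}\{b}\{b} ⊢ ·
Q's transition system — 1 states:
  q0 = rec X. (a.X + 0)\{a}\{b}\{b} ⊢ ·
Partition-refinement fixed point:
  B0 = {p0}
  B1 = {p1, q0}
p0 ∈ B0, q0 ∈ B1 → different blocks

not bisimilar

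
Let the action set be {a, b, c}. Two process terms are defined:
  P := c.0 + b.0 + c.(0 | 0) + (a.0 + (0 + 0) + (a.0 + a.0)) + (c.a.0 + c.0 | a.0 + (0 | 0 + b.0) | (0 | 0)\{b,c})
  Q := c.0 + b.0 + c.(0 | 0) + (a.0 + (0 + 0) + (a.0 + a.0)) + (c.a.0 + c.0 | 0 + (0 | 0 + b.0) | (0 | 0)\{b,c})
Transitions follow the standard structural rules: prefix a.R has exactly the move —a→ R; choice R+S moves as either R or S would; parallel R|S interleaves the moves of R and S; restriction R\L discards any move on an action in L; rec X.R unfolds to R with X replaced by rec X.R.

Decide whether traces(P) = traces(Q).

LTS(P): 7 reachable states
  m0 = c.0 + b.0 + c.(0 | 0) + (a.0 + (0 + 0) + (a.0 + a.0)) + (c.a.0 + c.0 | a.0 + (0 | 0 + b.0) | (0 | 0)\{b,c}) ⊢ --a--▸ m1, --a--▸ m2, --b--▸ m1, --b--▸ m3, --c--▸ m1, --c--▸ m4, --c--▸ m5, --c--▸ m6
  m1 = 0 ⊢ ·
  m2 = c.0 | 0 ⊢ --c--▸ m4
  m3 = 0 | (0 | 0)\{b,c} ⊢ ·
  m4 = 0 | 0 ⊢ ·
  m5 = 0 | a.0 ⊢ --a--▸ m4
  m6 = a.0 ⊢ --a--▸ m1
LTS(Q): 5 reachable states
  n0 = c.0 + b.0 + c.(0 | 0) + (a.0 + (0 + 0) + (a.0 + a.0)) + (c.a.0 + c.0 | 0 + (0 | 0 + b.0) | (0 | 0)\{b,c}) ⊢ --a--▸ n1, --b--▸ n1, --b--▸ n2, --c--▸ n1, --c--▸ n3, --c--▸ n4
  n1 = 0 ⊢ ·
  n2 = 0 | (0 | 0)\{b,c} ⊢ ·
  n3 = 0 | 0 ⊢ ·
  n4 = a.0 ⊢ --a--▸ n1
Executing ac from P (initial set {m0}):
  [1] a ⇒ {m1, m2}
  [2] c ⇒ {m4}
  P completes σ.
Executing ac from Q (initial set {n0}):
  [1] a ⇒ {n1}
  [2] c ⇒ ∅ (Q stuck)

traces(P) ≠ traces(Q) — witness ⟨ac⟩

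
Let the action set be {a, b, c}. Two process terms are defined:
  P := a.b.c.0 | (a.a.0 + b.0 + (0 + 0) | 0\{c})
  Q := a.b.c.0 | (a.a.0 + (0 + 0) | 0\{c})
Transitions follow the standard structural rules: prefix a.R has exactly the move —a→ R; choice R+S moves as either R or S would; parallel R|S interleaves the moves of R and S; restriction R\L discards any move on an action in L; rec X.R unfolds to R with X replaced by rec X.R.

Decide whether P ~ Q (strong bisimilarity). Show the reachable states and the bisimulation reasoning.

P's transition system — 12 states:
  m0 = a.b.c.0 | (a.a.0 + b.0 + (0 + 0) | 0\{c}) ⊢ —a→ m1, —a→ m2, —b→ m3
  m1 = a.b.c.0 | a.0 ⊢ —a→ m3, —a→ m4
  m2 = b.c.0 | (a.a.0 + b.0 + (0 + 0) | 0\{c}) ⊢ —a→ m4, —b→ m5, —b→ m6
  m3 = a.b.c.0 | 0 ⊢ —a→ m5
  m4 = b.c.0 | a.0 ⊢ —a→ m5, —b→ m7
  m5 = b.c.0 | 0 ⊢ —b→ m8
  m6 = c.0 | (a.a.0 + b.0 + (0 + 0) | 0\{c}) ⊢ —a→ m7, —b→ m8, —c→ m9
  m7 = c.0 | a.0 ⊢ —a→ m8, —c→ m10
  m8 = c.0 | 0 ⊢ —c→ m11
  m9 = 0 | (a.a.0 + b.0 + (0 + 0) | 0\{c}) ⊢ —a→ m10, —b→ m11
  m10 = 0 | a.0 ⊢ —a→ m11
  m11 = 0 | 0 ⊢ stopped
Q's transition system — 12 states:
  n0 = a.b.c.0 | (a.a.0 + (0 + 0) | 0\{c}) ⊢ —a→ n1, —a→ n2
  n1 = a.b.c.0 | a.0 ⊢ —a→ n3, —a→ n4
  n2 = b.c.0 | (a.a.0 + (0 + 0) | 0\{c}) ⊢ —a→ n4, —b→ n5
  n3 = a.b.c.0 | 0 ⊢ —a→ n6
  n4 = b.c.0 | a.0 ⊢ —a→ n6, —b→ n7
  n5 = c.0 | (a.a.0 + (0 + 0) | 0\{c}) ⊢ —a→ n7, —c→ n8
  n6 = b.c.0 | 0 ⊢ —b→ n9
  n7 = c.0 | a.0 ⊢ —a→ n9, —c→ n10
  n8 = 0 | (a.a.0 + (0 + 0) | 0\{c}) ⊢ —a→ n10
  n9 = c.0 | 0 ⊢ —c→ n11
  n10 = 0 | a.0 ⊢ —a→ n11
  n11 = 0 | 0 ⊢ stopped
Coarsest stable partition (strong bisimilarity classes):
  B0 = {m0}
  B1 = {m2}
  B2 = {m6}
  B3 = {m9}
  B4 = {m11, n11}
  B5 = {m10, n10}
  B6 = {m7, n7}
  B7 = {m8, n9}
  B8 = {m4, n4}
  B9 = {m5, n6}
  B10 = {m1, n1}
  B11 = {m3, n3}
  B12 = {n0}
  B13 = {n2}
  B14 = {n5}
  B15 = {n8}
m0 ∈ B0, n0 ∈ B12 → different blocks

not bisimilar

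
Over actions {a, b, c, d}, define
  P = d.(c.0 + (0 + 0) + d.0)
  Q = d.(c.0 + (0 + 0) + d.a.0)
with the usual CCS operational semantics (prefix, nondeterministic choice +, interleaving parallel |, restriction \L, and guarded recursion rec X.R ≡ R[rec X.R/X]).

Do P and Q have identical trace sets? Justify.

P's transition system — 3 states:
  u0 = d.(c.0 + (0 + 0) + d.0) → =d=> u1
  u1 = c.0 + (0 + 0) + d.0 → =c=> u2, =d=> u2
  u2 = 0 → deadlocked
Q's transition system — 4 states:
  v0 = d.(c.0 + (0 + 0) + d.a.0) → =d=> v1
  v1 = c.0 + (0 + 0) + d.a.0 → =c=> v2, =d=> v3
  v2 = 0 → deadlocked
  v3 = a.0 → =a=> v2
Run σ = ⟨dda⟩ on Q: start {v0}
  [1] d ⇒ {v1}
  [2] d ⇒ {v3}
  [3] a ⇒ {v2}
  Q completes σ.
Run σ = ⟨dda⟩ on P: start {u0}
  [1] d ⇒ {u1}
  [2] d ⇒ {u2}
  [3] a ⇒ no successor for P

NO — witness ⟨dda⟩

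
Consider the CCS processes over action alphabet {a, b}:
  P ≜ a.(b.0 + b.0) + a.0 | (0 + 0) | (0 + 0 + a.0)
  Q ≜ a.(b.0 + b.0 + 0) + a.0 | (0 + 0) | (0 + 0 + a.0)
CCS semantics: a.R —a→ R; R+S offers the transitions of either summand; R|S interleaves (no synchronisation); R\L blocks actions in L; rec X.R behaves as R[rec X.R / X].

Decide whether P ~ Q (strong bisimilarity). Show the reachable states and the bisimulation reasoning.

P's transition system — 6 states:
  s0 = a.(b.0 + b.0) + a.0 | (0 + 0) | (0 + 0 + a.0) → ··a··> s1, ··a··> s2, ··a··> s3
  s1 = 0 | (0 + 0) | (0 + 0 + a.0) → ··a··> s4
  s2 = a.0 | (0 + 0) | 0 → ··a··> s4
  s3 = b.0 + b.0 → ··b··> s5
  s4 = 0 | (0 + 0) | 0 → (no moves)
  s5 = 0 → (no moves)
Q's transition system — 6 states:
  t0 = a.(b.0 + b.0 + 0) + a.0 | (0 + 0) | (0 + 0 + a.0) → ··a··> t1, ··a··> t2, ··a··> t3
  t1 = 0 | (0 + 0) | (0 + 0 + a.0) → ··a··> t4
  t2 = a.0 | (0 + 0) | 0 → ··a··> t4
  t3 = b.0 + b.0 + 0 → ··b··> t5
  t4 = 0 | (0 + 0) | 0 → (no moves)
  t5 = 0 → (no moves)
Partition-refinement fixed point:
  B0 = {s0, t0}
  B1 = {s3, t3}
  B2 = {s4, s5, t4, t5}
  B3 = {s1, s2, t1, t2}
s0 ∈ B0, t0 ∈ B0 → same block

bisimilar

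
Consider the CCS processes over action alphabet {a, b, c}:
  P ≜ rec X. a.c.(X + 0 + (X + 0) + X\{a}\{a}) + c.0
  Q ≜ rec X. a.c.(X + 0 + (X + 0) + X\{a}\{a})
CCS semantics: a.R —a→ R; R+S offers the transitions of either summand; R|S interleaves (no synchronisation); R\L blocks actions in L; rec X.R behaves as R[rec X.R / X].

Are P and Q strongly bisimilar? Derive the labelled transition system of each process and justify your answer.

LTS(P): 5 reachable states
  m0 = rec X. a.c.(X + 0 + (X + 0) + X\{a}\{a}) + c.0 → -a-> m1, -c-> m2
  m1 = c.((rec X. a.c.(X + 0 + (X + 0) + X\{a}\{a}) + c.0) + 0 + ((rec X. a.c.(X + 0 + (X + 0) + X\{a}\{a}) + c.0) + 0) + (rec X. a.c.(X + 0 + (X + 0) + X\{a}\{a}) + c.0)\{a}\{a}) → -c-> m3
  m2 = 0 → ·
  m3 = (rec X. a.c.(X + 0 + (X + 0) + X\{a}\{a}) + c.0) + 0 + ((rec X. a.c.(X + 0 + (X + 0) + X\{a}\{a}) + c.0) + 0) + (rec X. a.c.(X + 0 + (X + 0) + X\{a}\{a}) + c.0)\{a}\{a} → -a-> m1, -c-> m2, -c-> m4
  m4 = 0\{a}\{a} → ·
LTS(Q): 3 reachable states
  n0 = rec X. a.c.(X + 0 + (X + 0) + X\{a}\{a}) → -a-> n1
  n1 = c.((rec X. a.c.(X + 0 + (X + 0) + X\{a}\{a})) + 0 + ((rec X. a.c.(X + 0 + (X + 0) + X\{a}\{a})) + 0) + (rec X. a.c.(X + 0 + (X + 0) + X\{a}\{a}))\{a}\{a}) → -c-> n2
  n2 = (rec X. a.c.(X + 0 + (X + 0) + X\{a}\{a})) + 0 + ((rec X. a.c.(X + 0 + (X + 0) + X\{a}\{a})) + 0) + (rec X. a.c.(X + 0 + (X + 0) + X\{a}\{a}))\{a}\{a} → -a-> n1
Partition-refinement fixed point:
  B0 = {m0, m3}
  B1 = {m1}
  B2 = {m2, m4}
  B3 = {n0, n2}
  B4 = {n1}
m0 ∈ B0, n0 ∈ B3 → different blocks

P ≁ Q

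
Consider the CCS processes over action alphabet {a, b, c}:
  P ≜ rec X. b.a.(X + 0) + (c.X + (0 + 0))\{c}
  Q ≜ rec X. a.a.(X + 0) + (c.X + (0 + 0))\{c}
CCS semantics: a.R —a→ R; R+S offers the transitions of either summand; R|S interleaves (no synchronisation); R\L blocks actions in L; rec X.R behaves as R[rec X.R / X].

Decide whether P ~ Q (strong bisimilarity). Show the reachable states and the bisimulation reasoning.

P ≁ Q

LTS(P): 3 reachable states
  s0 = rec X. b.a.(X + 0) + (c.X + (0 + 0))\{c} has moves ··b··> s1
  s1 = a.((rec X. b.a.(X + 0) + (c.X + (0 + 0))\{c}) + 0) has moves ··a··> s2
  s2 = (rec X. b.a.(X + 0) + (c.X + (0 + 0))\{c}) + 0 has moves ··b··> s1
LTS(Q): 3 reachable states
  t0 = rec X. a.a.(X + 0) + (c.X + (0 + 0))\{c} has moves ··a··> t1
  t1 = a.((rec X. a.a.(X + 0) + (c.X + (0 + 0))\{c}) + 0) has moves ··a··> t2
  t2 = (rec X. a.a.(X + 0) + (c.X + (0 + 0))\{c}) + 0 has moves ··a··> t1
Partition-refinement fixed point:
  B0 = {s0, s2}
  B1 = {s1}
  B2 = {t0, t1, t2}
s0 ∈ B0, t0 ∈ B2 → different blocks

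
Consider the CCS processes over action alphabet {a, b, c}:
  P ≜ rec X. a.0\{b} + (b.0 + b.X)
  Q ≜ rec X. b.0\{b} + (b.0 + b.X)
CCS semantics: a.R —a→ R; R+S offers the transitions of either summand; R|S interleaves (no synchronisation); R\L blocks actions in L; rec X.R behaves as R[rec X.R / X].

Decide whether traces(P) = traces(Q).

traces(P) ≠ traces(Q) — witness ⟨a⟩

LTS(P): 3 reachable states
  s0 = rec X. a.0\{b} + (b.0 + b.X) | =a=> s1, =b=> s0, =b=> s2
  s1 = 0\{b} | ∅
  s2 = 0 | ∅
LTS(Q): 3 reachable states
  t0 = rec X. b.0\{b} + (b.0 + b.X) | =b=> t0, =b=> t1, =b=> t2
  t1 = 0 | ∅
  t2 = 0\{b} | ∅
Executing a from P (initial set {s0}):
  step 1 (a): {s1}
  — P admits the full trace.
Executing a from Q (initial set {t0}):
  step 1 (a): no successor for Q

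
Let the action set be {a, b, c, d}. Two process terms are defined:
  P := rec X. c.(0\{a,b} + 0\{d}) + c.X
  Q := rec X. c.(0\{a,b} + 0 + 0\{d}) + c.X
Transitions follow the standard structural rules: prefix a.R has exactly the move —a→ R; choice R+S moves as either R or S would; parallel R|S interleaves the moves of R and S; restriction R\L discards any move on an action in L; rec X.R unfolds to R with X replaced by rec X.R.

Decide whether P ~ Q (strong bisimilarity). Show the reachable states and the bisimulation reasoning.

bisimilar

LTS(P): 2 reachable states
  s0 = rec X. c.(0\{a,b} + 0\{d}) + c.X → --c--▸ s0, --c--▸ s1
  s1 = 0\{a,b} + 0\{d} → (no moves)
LTS(Q): 2 reachable states
  t0 = rec X. c.(0\{a,b} + 0 + 0\{d}) + c.X → --c--▸ t0, --c--▸ t1
  t1 = 0\{a,b} + 0 + 0\{d} → (no moves)
Bisimilarity quotient blocks:
  B0 = {s0, t0}
  B1 = {s1, t1}
s0 ∈ B0, t0 ∈ B0 → same block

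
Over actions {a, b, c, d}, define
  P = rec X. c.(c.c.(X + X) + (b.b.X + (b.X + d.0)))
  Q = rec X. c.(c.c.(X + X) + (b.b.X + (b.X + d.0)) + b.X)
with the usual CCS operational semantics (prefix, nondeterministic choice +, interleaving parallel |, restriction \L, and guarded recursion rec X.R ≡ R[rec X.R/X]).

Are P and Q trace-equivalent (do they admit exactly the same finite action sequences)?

P's transition system — 6 states:
  s0 = rec X. c.(c.c.(X + X) + (b.b.X + (b.X + d.0))) ⊢ =c=> s1
  s1 = c.c.((rec X. c.(c.c.(X + X) + (b.b.X + (b.X + d.0)))) + (rec X. c.(c.c.(X + X) + (b.b.X + (b.X + d.0))))) + (b.b.(rec X. c.(c.c.(X + X) + (b.b.X + (b.X + d.0)))) + (b.(rec X. c.(c.c.(X + X) + (b.b.X + (b.X + d.0)))) + d.0)) ⊢ =b=> s0, =b=> s2, =c=> s3, =d=> s4
  s2 = b.(rec X. c.(c.c.(X + X) + (b.b.X + (b.X + d.0)))) ⊢ =b=> s0
  s3 = c.((rec X. c.(c.c.(X + X) + (b.b.X + (b.X + d.0)))) + (rec X. c.(c.c.(X + X) + (b.b.X + (b.X + d.0))))) ⊢ =c=> s5
  s4 = 0 ⊢ ·
  s5 = (rec X. c.(c.c.(X + X) + (b.b.X + (b.X + d.0)))) + (rec X. c.(c.c.(X + X) + (b.b.X + (b.X + d.0)))) ⊢ =c=> s1
Q's transition system — 6 states:
  t0 = rec X. c.(c.c.(X + X) + (b.b.X + (b.X + d.0)) + b.X) ⊢ =c=> t1
  t1 = c.c.((rec X. c.(c.c.(X + X) + (b.b.X + (b.X + d.0)) + b.X)) + (rec X. c.(c.c.(X + X) + (b.b.X + (b.X + d.0)) + b.X))) + (b.b.(rec X. c.(c.c.(X + X) + (b.b.X + (b.X + d.0)) + b.X)) + (b.(rec X. c.(c.c.(X + X) + (b.b.X + (b.X + d.0)) + b.X)) + d.0)) + b.(rec X. c.(c.c.(X + X) + (b.b.X + (b.X + d.0)) + b.X)) ⊢ =b=> t0, =b=> t2, =c=> t3, =d=> t4
  t2 = b.(rec X. c.(c.c.(X + X) + (b.b.X + (b.X + d.0)) + b.X)) ⊢ =b=> t0
  t3 = c.((rec X. c.(c.c.(X + X) + (b.b.X + (b.X + d.0)) + b.X)) + (rec X. c.(c.c.(X + X) + (b.b.X + (b.X + d.0)) + b.X))) ⊢ =c=> t5
  t4 = 0 ⊢ ·
  t5 = (rec X. c.(c.c.(X + X) + (b.b.X + (b.X + d.0)) + b.X)) + (rec X. c.(c.c.(X + X) + (b.b.X + (b.X + d.0)) + b.X)) ⊢ =c=> t1
Coarsest stable partition (strong bisimilarity classes):
  B0 = {s0, s5, t0, t5}
  B1 = {s1, t1}
  B2 = {s3, t3}
  B3 = {s4, t4}
  B4 = {s2, t2}
s0 ∈ B0, t0 ∈ B0 → same block
Bisimilar ⇒ trace-equivalent.

trace-equivalent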